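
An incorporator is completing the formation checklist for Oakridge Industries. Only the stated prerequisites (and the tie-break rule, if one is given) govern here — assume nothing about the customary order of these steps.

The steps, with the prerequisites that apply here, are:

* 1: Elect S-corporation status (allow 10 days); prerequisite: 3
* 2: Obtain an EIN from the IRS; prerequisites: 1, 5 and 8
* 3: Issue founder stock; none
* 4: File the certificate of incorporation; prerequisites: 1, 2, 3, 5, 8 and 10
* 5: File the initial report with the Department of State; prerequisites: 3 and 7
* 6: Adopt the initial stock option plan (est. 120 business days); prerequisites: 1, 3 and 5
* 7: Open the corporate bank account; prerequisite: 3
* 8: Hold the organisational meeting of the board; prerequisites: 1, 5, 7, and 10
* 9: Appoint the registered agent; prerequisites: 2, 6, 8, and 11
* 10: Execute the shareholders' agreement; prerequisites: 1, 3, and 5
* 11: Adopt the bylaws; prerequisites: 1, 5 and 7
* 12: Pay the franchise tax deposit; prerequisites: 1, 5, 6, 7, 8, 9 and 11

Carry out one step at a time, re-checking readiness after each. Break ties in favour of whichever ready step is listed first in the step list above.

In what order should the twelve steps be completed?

3 1 7 5 6 10 8 2 4 11 9 12

Only 3 has no prerequisites, so it is first.
1 and 7 are both available; 1 is listed earlier → 1.
7 is the only step now ready → 7.
That leaves 5 as the only ready step → 5.
Now 6, 10 and 11 have their prerequisites met. 6 is listed earlier, so 6 next.
Ready: 10 and 11. 10 is listed earlier → 10.
8 and 11 are both available; 8 is listed earlier → 8.
2 now also ready, so the ready set is {2, 11}; 2 is listed earlier → 2.
4 now also ready, so the ready set is {4, 11}; 4 is listed earlier → 4.
11 is the only step now ready → 11.
9 is the only step now ready → 9.
Next only 12 has its prerequisites met → 12.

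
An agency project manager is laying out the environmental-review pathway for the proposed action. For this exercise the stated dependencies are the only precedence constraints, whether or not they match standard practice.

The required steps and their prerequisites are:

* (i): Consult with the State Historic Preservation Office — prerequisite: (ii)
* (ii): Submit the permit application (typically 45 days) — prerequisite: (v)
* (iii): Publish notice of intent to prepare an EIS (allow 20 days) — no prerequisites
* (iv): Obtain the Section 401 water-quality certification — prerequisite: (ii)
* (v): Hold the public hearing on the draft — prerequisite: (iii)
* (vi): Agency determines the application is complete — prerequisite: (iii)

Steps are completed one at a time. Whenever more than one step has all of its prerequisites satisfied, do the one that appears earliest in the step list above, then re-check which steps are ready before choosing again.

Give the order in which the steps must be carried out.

(iii) (v) (ii) (i) (iv) (vi)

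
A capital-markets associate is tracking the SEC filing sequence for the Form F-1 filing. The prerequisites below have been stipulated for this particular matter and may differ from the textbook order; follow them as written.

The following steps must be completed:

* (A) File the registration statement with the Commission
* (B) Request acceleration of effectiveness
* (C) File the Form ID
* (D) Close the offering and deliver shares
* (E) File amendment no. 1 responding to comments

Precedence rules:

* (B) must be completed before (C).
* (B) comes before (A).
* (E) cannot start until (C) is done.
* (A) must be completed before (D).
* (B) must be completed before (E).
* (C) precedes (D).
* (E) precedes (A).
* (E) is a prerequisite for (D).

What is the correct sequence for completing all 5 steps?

(B), (C), (E), (A), (D)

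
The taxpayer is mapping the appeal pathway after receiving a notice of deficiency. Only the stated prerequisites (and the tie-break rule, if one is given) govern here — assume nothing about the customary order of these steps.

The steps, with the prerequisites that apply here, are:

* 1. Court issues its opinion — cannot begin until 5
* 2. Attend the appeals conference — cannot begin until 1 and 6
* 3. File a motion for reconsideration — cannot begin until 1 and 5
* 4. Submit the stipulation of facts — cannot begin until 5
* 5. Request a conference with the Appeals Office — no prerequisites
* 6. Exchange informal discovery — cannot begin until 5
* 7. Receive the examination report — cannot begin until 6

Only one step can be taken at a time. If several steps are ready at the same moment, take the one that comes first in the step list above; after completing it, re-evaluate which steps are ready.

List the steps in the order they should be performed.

5, 1, 3, 4, 6, 2, 7

Only 5 has no prerequisites, so it is first.
Ready: 1, 4 and 6. 1 is listed earlier → 1.
Ready: 3, 4 and 6. 3 is listed earlier → 3.
Ready: 4 and 6. 4 is listed earlier → 4.
6 is the only step now ready → 6.
2 and 7 are both available; 2 is listed earlier → 2.
That leaves 7 as the only ready step → 7.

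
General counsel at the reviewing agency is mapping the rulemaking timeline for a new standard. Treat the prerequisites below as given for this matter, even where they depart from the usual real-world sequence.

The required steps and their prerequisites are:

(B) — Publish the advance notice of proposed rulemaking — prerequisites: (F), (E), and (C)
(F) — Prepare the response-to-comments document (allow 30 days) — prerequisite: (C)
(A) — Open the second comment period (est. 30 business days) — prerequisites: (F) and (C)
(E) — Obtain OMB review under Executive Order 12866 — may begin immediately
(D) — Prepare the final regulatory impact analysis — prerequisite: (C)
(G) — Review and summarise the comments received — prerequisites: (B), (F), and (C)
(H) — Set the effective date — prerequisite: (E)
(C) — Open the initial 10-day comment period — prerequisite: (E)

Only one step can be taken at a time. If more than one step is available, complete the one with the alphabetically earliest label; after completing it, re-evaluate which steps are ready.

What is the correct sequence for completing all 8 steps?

Only (E) has no prerequisites, so it is first.
(C) and (H) are both available; (C) has the earlier label → (C).
Now (D), (F) and (H) have their prerequisites met. (D) has the earlier label, so (D) next.
(F) and (H) are both available; (F) has the earlier label → (F).
(A) and (B) now also ready, so the ready set is {(A), (B), (H)}; (A) has the earlier label → (A).
Ready: (B) and (H). (B) has the earlier label → (B).
(G) and (H) are both available; (G) has the earlier label → (G).
(H) needed (E), now all done → (H).

(E), (C), (D), (F), (A), (B), (G), (H)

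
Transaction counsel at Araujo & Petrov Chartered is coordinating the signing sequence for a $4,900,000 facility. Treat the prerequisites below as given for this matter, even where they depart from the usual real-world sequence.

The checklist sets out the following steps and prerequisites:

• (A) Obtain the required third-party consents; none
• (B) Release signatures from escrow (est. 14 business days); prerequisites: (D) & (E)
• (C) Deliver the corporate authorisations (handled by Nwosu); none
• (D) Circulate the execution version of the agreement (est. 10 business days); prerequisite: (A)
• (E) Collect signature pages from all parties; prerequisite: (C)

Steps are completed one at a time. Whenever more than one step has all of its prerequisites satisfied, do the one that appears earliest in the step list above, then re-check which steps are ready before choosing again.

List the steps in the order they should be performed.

(A), (C), (D), (E), (B)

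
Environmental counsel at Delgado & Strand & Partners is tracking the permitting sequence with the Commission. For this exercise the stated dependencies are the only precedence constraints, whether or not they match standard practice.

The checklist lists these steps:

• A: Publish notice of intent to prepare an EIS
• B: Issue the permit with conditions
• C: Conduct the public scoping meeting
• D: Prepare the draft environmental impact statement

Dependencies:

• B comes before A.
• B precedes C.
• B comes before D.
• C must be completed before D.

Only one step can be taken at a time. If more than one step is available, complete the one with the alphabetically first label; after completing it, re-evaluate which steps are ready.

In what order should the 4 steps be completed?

B A C D

B is the only step with nothing outstanding, so it goes first.
A and C are both available; A has the earlier label → A.
Next only C has its prerequisites met → C.
D is the only step now ready → D.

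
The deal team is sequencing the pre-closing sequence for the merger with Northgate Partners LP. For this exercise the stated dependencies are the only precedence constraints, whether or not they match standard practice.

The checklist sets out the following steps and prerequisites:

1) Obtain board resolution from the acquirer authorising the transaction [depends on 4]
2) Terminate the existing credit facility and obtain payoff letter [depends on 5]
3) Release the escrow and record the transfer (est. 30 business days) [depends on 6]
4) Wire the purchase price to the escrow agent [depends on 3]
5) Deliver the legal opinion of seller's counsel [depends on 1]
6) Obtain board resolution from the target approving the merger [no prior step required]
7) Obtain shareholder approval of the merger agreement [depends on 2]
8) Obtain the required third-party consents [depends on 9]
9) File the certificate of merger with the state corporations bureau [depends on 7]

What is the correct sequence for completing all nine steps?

6, 3, 4, 1, 5, 2, 7, 9, 8

Only 6 has no prerequisites, so it is first.
That leaves 3 as the only ready step → 3.
Next only 4 has its prerequisites met → 4.
1 needed 4, now all done → 1.
5 needed 1, now all done → 5.
Next only 2 has its prerequisites met → 2.
That leaves 7 as the only ready step → 7.
9 needed 7, now all done → 9.
Next only 8 has its prerequisites met → 8.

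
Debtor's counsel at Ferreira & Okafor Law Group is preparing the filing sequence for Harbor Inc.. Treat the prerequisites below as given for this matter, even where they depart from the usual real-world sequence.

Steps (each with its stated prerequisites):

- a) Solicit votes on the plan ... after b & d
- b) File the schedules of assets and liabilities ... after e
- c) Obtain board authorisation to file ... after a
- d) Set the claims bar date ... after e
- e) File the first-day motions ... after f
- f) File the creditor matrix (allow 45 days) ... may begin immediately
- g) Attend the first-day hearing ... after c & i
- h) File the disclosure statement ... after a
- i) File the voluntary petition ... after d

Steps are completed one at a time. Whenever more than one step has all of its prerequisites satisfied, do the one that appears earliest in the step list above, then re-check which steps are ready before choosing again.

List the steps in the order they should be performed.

f, e, b, d, a, c, h, i, g

f has no prerequisites → f first.
e is the only step now ready → e.
Ready: b and d. b is listed earlier → b.
d needed e, now all done → d.
Ready: a and i. a is listed earlier → a.
c and h now also ready, so the ready set is {c, h, i}; c is listed earlier → c.
Now h and i have their prerequisites met. h is listed earlier, so h next.
i needed d, now all done → i.
g needed c and i, now all done → g.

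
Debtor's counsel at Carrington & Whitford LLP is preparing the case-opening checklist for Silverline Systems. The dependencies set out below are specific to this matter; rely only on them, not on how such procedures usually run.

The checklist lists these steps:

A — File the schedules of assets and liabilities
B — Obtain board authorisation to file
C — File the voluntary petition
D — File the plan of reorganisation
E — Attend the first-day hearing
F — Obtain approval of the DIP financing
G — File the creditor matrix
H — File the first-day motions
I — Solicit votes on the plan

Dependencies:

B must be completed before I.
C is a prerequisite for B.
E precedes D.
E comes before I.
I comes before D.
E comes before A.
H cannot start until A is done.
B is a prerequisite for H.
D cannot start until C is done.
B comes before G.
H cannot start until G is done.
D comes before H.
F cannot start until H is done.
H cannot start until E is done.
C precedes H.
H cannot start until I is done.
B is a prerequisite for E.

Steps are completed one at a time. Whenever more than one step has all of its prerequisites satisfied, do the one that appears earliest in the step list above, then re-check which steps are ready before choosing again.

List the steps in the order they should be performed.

Only C has no prerequisites, so it is first.
That leaves B as the only ready step → B.
Now E and G have their prerequisites met. E is listed earlier, so E next.
A and I now also ready, so the ready set is {A, G, I}; A is listed earlier → A.
G and I are both available; G is listed earlier → G.
I needed B and E, now all done → I.
Next only D has its prerequisites met → D.
Next only H has its prerequisites met → H.
F needed H, now all done → F.

C, B, E, A, G, I, D, H, F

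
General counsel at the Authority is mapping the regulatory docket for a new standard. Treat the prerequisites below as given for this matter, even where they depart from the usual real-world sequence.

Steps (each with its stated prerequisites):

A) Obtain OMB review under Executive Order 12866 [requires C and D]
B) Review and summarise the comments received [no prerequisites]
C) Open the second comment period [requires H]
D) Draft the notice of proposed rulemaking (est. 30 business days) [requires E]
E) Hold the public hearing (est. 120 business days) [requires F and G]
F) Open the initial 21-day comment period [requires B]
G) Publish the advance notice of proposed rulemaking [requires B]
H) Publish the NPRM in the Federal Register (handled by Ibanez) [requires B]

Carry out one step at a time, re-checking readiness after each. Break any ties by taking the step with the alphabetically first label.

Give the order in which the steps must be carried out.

B, F, G, E, D, H, C, A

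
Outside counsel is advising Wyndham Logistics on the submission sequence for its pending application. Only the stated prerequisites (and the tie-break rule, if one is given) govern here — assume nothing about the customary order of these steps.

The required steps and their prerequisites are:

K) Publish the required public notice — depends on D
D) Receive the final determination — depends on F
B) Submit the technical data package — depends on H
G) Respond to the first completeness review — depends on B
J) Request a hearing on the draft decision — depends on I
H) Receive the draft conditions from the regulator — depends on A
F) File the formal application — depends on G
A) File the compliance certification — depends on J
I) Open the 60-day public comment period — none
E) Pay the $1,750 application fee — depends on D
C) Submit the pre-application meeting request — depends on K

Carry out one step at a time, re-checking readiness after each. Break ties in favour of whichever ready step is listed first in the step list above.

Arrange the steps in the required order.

I is the only step with nothing outstanding, so it goes first.
J is the only step now ready → J.
A needed J, now all done → A.
H needed A, now all done → H.
Next only B has its prerequisites met → B.
G needed B, now all done → G.
F needed G, now all done → F.
That leaves D as the only ready step → D.
Ready: K and E. K is listed earlier → K.
C now also ready, so the ready set is {E, C}; E is listed earlier → E.
C is the only step now ready → C.

I, J, A, H, B, G, F, D, K, E, C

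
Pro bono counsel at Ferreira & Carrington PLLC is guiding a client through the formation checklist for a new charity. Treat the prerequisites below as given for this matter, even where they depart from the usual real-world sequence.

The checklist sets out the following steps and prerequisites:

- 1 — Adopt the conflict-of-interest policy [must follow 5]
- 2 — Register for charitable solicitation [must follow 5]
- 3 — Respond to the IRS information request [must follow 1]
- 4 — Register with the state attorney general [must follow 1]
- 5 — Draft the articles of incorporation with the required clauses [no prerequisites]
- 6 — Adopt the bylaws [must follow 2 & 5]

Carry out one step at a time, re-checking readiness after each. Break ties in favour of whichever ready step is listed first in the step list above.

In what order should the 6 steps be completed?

5 1 2 3 4 6

5 has no prerequisites → 5 first.
1 and 2 are both available; 1 is listed earlier → 1.
Now 2, 3 and 4 have their prerequisites met. 2 is listed earlier, so 2 next.
6 now also ready, so the ready set is {3, 4, 6}; 3 is listed earlier → 3.
Now 4 and 6 have their prerequisites met. 4 is listed earlier, so 4 next.
6 needed 2 and 5, now all done → 6.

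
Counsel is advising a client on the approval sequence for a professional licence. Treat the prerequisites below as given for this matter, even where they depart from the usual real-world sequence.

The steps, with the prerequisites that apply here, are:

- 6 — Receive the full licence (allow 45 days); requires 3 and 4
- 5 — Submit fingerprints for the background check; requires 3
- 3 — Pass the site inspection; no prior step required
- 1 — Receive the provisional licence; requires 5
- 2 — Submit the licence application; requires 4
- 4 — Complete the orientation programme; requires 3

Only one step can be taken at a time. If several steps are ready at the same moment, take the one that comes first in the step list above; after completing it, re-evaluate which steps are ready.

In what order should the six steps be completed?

3 has no prerequisites → 3 first.
Now 5 and 4 have their prerequisites met. 5 is listed earlier, so 5 next.
1 and 4 are both available; 1 is listed earlier → 1.
That leaves 4 as the only ready step → 4.
6 and 2 are both available; 6 is listed earlier → 6.
That leaves 2 as the only ready step → 2.

3, 5, 1, 4, 6, 2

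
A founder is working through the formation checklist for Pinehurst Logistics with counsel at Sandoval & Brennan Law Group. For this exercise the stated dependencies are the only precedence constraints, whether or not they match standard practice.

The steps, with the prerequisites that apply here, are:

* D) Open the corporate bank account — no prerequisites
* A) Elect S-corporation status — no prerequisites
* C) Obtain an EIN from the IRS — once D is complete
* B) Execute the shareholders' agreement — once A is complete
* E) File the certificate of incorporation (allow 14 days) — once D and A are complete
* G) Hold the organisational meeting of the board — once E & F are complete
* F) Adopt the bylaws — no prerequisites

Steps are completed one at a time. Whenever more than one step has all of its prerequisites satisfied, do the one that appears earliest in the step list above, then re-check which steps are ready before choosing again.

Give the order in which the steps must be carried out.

D → A → C → B → E → F → G

D, A and F have no prerequisites; D is listed earlier, so D is first.
C now also ready, so the ready set is {A, C, F}; A is listed earlier → A.
Now C, B, E and F have their prerequisites met. C is listed earlier, so C next.
B, E and F are all available; B is listed earlier → B.
Now E and F have their prerequisites met. E is listed earlier, so E next.
F is the only step now ready → F.
That leaves G as the only ready step → G.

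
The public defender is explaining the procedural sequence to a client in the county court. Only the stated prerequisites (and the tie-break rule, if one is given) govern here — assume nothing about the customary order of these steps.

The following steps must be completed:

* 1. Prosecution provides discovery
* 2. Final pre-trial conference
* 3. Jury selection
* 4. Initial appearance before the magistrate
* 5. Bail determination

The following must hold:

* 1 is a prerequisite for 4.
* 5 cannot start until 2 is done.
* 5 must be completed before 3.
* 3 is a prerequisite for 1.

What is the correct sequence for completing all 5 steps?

2, 5, 3, 1, 4

2 is the only step with nothing outstanding, so it goes first.
5 needed 2, now all done → 5.
3 is the only step now ready → 3.
1 needed 3, now all done → 1.
4 needed 1, now all done → 4.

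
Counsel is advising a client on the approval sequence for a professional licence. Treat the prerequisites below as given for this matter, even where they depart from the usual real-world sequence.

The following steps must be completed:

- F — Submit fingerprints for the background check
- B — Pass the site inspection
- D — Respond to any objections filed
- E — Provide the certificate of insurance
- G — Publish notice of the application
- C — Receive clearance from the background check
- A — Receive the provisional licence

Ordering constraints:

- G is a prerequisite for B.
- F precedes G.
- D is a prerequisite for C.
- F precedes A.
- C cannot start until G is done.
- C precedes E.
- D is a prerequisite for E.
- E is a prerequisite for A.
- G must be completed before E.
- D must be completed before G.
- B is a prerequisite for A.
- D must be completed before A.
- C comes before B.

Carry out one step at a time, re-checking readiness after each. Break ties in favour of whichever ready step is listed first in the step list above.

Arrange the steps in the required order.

Nothing is required for F and D. F is listed earlier → F first.
Next only D has its prerequisites met → D.
G needed F and D, now all done → G.
C is the only step now ready → C.
Now B and E have their prerequisites met. B is listed earlier, so B next.
That leaves E as the only ready step → E.
A is the only step now ready → A.

F → D → G → C → B → E → A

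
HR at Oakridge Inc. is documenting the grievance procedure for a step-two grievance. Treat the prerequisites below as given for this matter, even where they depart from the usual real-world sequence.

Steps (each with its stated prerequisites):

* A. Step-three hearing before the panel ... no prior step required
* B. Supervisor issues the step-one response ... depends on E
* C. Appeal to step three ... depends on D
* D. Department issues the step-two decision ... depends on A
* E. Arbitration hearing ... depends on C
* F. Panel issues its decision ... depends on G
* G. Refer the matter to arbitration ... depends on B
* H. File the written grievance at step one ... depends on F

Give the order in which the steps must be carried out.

A → D → C → E → B → G → F → H

Only A has no prerequisites, so it is first.
D needed A, now all done → D.
C is the only step now ready → C.
E is the only step now ready → E.
B needed E, now all done → B.
G is the only step now ready → G.
F needed G, now all done → F.
H needed F, now all done → H.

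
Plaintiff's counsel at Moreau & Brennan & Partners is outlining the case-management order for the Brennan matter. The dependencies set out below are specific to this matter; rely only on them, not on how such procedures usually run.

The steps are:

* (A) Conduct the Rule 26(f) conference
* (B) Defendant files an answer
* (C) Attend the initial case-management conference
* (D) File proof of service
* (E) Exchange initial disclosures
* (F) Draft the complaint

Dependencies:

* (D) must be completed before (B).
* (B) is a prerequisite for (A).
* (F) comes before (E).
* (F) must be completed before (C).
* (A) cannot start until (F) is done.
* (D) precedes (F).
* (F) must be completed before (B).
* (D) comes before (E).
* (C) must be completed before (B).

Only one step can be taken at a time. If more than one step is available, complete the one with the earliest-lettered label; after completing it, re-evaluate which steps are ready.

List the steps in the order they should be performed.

Only (D) has no prerequisites, so it is first.
(F) needed (D), now all done → (F).
Ready: (C) and (E). (C) has the earlier label → (C).
(B) now also ready, so the ready set is {(B), (E)}; (B) has the earlier label → (B).
(A) and (E) are both available; (A) has the earlier label → (A).
Next only (E) has its prerequisites met → (E).

(D) → (F) → (C) → (B) → (A) → (E)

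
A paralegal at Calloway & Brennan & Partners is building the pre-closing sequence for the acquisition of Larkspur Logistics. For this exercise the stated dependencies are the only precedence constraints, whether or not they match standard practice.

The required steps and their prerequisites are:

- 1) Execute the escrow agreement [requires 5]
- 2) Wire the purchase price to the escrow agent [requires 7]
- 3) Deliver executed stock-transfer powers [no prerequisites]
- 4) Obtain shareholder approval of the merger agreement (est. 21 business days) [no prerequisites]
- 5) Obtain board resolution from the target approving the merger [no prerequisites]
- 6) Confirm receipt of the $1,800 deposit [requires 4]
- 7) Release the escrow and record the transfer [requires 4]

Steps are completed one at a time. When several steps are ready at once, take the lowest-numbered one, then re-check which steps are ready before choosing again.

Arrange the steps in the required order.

3, 4 and 5 have no prerequisites; 3 has the earlier label, so 3 is first.
Now 4 and 5 have their prerequisites met. 4 has the earlier label, so 4 next.
5, 6 and 7 are all available; 5 has the earlier label → 5.
1 now also ready, so the ready set is {1, 6, 7}; 1 has the earlier label → 1.
6 and 7 are both available; 6 has the earlier label → 6.
7 is the only step now ready → 7.
2 needed 7, now all done → 2.

3, 4, 5, 1, 6, 7, 2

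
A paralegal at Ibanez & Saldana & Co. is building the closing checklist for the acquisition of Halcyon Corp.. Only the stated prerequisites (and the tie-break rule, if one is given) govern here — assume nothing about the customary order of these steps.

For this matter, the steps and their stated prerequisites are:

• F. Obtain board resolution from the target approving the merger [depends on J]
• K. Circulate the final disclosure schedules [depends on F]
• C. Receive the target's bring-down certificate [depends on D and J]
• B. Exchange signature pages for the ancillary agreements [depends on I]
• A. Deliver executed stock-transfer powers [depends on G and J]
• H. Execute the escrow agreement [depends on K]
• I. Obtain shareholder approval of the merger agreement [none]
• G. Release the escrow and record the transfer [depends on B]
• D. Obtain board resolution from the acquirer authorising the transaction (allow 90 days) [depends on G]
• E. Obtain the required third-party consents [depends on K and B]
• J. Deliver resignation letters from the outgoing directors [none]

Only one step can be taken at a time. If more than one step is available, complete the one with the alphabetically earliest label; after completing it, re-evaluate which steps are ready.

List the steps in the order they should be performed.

Nothing is required for I and J. I has the earlier label → I first.
Ready: B and J. B has the earlier label → B.
G and J are both available; G has the earlier label → G.
Ready: D and J. D has the earlier label → D.
Next only J has its prerequisites met → J.
Ready: A, C and F. A has the earlier label → A.
Now C and F have their prerequisites met. C has the earlier label, so C next.
F is the only step now ready → F.
Next only K has its prerequisites met → K.
Ready: E and H. E has the earlier label → E.
H needed K, now all done → H.

I, B, G, D, J, A, C, F, K, E, H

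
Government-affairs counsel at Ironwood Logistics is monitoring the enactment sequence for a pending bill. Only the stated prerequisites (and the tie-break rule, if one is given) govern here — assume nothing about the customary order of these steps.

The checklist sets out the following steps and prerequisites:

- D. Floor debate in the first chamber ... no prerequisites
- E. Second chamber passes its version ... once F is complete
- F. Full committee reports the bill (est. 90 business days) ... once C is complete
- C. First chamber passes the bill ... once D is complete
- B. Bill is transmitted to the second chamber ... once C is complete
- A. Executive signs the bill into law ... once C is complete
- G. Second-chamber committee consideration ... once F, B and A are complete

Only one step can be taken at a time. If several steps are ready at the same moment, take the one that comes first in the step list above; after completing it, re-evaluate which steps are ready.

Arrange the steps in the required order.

D → C → F → E → B → A → G

D is the only step with nothing outstanding, so it goes first.
C is the only step now ready → C.
Now F, B and A have their prerequisites met. F is listed earlier, so F next.
E now also ready, so the ready set is {E, B, A}; E is listed earlier → E.
B and A are both available; B is listed earlier → B.
A is the only step now ready → A.
G needed F, B and A, now all done → G.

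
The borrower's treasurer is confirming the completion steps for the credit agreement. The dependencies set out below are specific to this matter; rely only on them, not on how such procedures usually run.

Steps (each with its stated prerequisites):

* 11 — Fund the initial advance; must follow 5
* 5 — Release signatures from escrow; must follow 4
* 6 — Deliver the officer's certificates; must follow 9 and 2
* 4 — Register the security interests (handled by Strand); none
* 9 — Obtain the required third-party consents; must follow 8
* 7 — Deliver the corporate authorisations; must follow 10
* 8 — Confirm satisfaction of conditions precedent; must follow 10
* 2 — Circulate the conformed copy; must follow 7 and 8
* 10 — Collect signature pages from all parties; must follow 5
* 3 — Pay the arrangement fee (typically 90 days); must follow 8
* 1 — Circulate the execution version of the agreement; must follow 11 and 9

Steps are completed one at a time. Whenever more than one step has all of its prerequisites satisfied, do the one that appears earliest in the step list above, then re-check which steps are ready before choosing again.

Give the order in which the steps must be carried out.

4, 5, 11, 10, 7, 8, 9, 2, 6, 3, 1

4 is the only step with nothing outstanding, so it goes first.
That leaves 5 as the only ready step → 5.
11 and 10 are both available; 11 is listed earlier → 11.
10 is the only step now ready → 10.
Ready: 7 and 8. 7 is listed earlier → 7.
Next only 8 has its prerequisites met → 8.
Ready: 9, 2 and 3. 9 is listed earlier → 9.
1 now also ready, so the ready set is {2, 3, 1}; 2 is listed earlier → 2.
6, 3 and 1 are all available; 6 is listed earlier → 6.
Ready: 3 and 1. 3 is listed earlier → 3.
Next only 1 has its prerequisites met → 1.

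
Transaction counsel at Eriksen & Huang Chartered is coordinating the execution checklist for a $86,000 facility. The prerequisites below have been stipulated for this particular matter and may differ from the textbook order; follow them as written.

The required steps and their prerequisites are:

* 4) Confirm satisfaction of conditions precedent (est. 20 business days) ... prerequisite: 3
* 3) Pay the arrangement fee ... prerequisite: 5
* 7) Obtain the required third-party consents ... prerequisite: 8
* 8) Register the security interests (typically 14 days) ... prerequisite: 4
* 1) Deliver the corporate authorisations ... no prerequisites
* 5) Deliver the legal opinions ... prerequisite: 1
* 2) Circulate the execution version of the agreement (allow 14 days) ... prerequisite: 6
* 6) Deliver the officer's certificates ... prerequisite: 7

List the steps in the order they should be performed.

1 5 3 4 8 7 6 2

Only 1 has no prerequisites, so it is first.
5 needed 1, now all done → 5.
Next only 3 has its prerequisites met → 3.
4 is the only step now ready → 4.
8 needed 4, now all done → 8.
7 needed 8, now all done → 7.
6 needed 7, now all done → 6.
That leaves 2 as the only ready step → 2.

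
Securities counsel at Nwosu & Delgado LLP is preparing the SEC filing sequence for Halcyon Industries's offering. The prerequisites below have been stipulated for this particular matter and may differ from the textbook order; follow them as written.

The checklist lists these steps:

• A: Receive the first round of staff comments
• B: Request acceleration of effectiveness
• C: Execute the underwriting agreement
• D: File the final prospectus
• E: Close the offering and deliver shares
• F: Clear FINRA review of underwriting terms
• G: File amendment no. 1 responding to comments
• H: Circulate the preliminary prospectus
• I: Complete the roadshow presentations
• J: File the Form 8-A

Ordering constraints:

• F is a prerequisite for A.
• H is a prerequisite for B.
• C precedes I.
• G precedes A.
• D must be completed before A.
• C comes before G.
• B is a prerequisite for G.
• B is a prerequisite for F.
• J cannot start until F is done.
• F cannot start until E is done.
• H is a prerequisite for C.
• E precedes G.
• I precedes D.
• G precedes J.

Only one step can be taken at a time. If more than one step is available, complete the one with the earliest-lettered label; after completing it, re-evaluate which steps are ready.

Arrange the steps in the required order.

E, H, B, C, F, G, I, D, A, J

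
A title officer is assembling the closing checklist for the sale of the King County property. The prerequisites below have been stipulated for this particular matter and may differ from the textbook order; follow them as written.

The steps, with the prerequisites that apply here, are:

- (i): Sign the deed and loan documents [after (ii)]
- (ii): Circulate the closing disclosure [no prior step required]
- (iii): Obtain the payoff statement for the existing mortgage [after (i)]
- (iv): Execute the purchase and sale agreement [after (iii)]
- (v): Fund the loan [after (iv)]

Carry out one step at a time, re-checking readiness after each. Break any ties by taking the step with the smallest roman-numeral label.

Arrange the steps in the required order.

(ii) → (i) → (iii) → (iv) → (v)

Only (ii) has no prerequisites, so it is first.
(i) needed (ii), now all done → (i).
(iii) is the only step now ready → (iii).
(iv) is the only step now ready → (iv).
(v) needed (iv), now all done → (v).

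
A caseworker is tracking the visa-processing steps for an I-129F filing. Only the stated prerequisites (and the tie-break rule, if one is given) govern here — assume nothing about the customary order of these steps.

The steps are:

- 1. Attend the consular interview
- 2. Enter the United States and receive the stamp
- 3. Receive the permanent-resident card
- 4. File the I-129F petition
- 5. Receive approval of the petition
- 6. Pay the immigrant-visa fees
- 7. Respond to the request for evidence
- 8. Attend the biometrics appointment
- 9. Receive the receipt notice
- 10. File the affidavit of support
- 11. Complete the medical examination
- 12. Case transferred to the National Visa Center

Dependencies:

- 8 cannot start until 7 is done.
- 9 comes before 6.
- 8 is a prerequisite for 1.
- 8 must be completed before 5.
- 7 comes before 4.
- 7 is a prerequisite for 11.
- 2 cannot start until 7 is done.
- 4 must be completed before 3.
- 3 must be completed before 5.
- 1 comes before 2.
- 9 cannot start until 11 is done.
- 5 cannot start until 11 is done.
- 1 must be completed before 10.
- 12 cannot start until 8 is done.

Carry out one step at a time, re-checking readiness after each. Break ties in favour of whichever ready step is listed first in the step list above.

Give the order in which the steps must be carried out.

7, 4, 3, 8, 1, 2, 10, 11, 5, 9, 6, 12

Only 7 has no prerequisites, so it is first.
Now 4, 8 and 11 have their prerequisites met. 4 is listed earlier, so 4 next.
Ready: 3, 8 and 11. 3 is listed earlier → 3.
Now 8 and 11 have their prerequisites met. 8 is listed earlier, so 8 next.
Now 1, 11 and 12 have their prerequisites met. 1 is listed earlier, so 1 next.
2 and 10 now also ready, so the ready set is {2, 10, 11, 12}; 2 is listed earlier → 2.
10, 11 and 12 are all available; 10 is listed earlier → 10.
Now 11 and 12 have their prerequisites met. 11 is listed earlier, so 11 next.
5 and 9 now also ready, so the ready set is {5, 9, 12}; 5 is listed earlier → 5.
9 and 12 are both available; 9 is listed earlier → 9.
6 now also ready, so the ready set is {6, 12}; 6 is listed earlier → 6.
12 needed 8, now all done → 12.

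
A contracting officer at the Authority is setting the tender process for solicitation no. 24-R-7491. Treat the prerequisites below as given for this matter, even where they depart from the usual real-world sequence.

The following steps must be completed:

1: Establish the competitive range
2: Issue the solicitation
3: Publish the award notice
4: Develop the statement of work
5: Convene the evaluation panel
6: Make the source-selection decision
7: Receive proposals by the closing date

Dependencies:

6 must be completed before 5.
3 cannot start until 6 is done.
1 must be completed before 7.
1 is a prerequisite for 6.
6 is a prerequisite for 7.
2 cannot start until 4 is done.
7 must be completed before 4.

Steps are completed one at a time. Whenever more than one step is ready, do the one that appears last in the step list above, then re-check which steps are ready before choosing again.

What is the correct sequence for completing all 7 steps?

1 6 7 5 4 3 2

Only 1 has no prerequisites, so it is first.
Next only 6 has its prerequisites met → 6.
Ready: 7, 5 and 3. 7 is listed later → 7.
5, 4 and 3 are all available; 5 is listed later → 5.
Now 4 and 3 have their prerequisites met. 4 is listed later, so 4 next.
2 now also ready, so the ready set is {3, 2}; 3 is listed later → 3.
2 needed 4, now all done → 2.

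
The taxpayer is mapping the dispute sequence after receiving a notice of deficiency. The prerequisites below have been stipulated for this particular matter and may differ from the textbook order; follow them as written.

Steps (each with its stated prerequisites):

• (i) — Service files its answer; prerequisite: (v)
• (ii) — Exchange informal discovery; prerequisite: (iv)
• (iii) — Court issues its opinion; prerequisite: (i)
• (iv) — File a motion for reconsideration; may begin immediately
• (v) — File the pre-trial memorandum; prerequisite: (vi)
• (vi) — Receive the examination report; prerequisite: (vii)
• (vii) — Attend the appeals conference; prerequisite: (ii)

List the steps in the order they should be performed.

(iv), (ii), (vii), (vi), (v), (i), (iii)

(iv) has no prerequisites → (iv) first.
(ii) needed (iv), now all done → (ii).
(vii) is the only step now ready → (vii).
(vi) needed (vii), now all done → (vi).
That leaves (v) as the only ready step → (v).
(i) needed (v), now all done → (i).
(iii) needed (i), now all done → (iii).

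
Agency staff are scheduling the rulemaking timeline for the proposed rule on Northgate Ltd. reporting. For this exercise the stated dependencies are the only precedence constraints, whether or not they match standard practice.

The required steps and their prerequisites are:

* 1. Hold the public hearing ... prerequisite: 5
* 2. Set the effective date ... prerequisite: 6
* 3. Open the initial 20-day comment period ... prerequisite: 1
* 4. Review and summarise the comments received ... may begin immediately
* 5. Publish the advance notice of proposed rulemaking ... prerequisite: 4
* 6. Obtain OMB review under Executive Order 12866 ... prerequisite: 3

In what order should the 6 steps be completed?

4 has no prerequisites → 4 first.
Next only 5 has its prerequisites met → 5.
1 needed 5, now all done → 1.
3 needed 1, now all done → 3.
That leaves 6 as the only ready step → 6.
2 needed 6, now all done → 2.

4 → 5 → 1 → 3 → 6 → 2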